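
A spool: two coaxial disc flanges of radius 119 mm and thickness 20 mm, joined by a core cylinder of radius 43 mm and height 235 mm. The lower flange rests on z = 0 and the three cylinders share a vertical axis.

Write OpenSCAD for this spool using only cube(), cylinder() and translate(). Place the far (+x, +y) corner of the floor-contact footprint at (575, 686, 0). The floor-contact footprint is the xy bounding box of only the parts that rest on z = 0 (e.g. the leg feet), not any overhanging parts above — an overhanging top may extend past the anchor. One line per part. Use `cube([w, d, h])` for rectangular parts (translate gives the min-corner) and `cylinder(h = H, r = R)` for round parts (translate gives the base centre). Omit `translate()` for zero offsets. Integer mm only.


translate([456, 567, 0]) cylinder(h = 20, r = 119);
translate([456, 567, 20]) cylinder(h = 235, r = 43);
translate([456, 567, 255]) cylinder(h = 20, r = 119);


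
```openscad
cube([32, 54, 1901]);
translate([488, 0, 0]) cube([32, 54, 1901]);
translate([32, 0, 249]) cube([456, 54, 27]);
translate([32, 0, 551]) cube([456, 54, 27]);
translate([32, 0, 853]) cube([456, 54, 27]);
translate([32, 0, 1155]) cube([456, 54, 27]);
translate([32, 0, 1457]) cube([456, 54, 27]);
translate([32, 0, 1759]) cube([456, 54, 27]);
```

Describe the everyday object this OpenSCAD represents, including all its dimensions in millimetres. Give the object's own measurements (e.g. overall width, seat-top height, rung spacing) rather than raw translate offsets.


A straight ladder. Two 32×54 mm vertical rails, 1901 mm tall, stand 520 mm apart (outside-to-outside) with their front faces coplanar on the −y side. 6 rungs, each 54 mm deep and 27 mm tall, span between the inner faces of the rails, front faces flush with the rails. The lowest rung's underside is at z = 249 mm and rungs are spaced 302 mm apart (underside to underside).


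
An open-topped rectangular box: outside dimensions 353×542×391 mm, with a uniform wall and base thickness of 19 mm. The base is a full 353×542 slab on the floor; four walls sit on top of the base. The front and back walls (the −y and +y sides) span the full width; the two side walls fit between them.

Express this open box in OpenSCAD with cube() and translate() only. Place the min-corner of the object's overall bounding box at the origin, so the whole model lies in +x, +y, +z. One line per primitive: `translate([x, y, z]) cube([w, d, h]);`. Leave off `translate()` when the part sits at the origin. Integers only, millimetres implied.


cube([353, 542, 19]);
translate([0, 0, 19]) cube([353, 19, 372]);
translate([0, 523, 19]) cube([353, 19, 372]);
translate([0, 19, 19]) cube([19, 504, 372]);
translate([334, 19, 19]) cube([19, 504, 372]);


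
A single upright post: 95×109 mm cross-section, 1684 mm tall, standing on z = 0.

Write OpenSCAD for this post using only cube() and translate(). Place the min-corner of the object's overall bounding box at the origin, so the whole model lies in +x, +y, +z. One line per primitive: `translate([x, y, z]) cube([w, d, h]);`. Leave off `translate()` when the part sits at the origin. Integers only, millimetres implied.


cube([95, 109, 1684]);


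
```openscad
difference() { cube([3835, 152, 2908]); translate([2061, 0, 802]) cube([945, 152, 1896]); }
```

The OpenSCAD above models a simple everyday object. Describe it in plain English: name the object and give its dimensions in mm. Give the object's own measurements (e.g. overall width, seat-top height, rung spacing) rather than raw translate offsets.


A wall 3835 mm long (x), 152 mm thick (y), 2908 mm tall, with a rectangular window opening cut through it. The opening is 945 mm wide and 1896 mm tall; its sill is at z = 802 mm and its near (−x) edge is 2061 mm from the wall's −x end. The opening passes through the full wall thickness.


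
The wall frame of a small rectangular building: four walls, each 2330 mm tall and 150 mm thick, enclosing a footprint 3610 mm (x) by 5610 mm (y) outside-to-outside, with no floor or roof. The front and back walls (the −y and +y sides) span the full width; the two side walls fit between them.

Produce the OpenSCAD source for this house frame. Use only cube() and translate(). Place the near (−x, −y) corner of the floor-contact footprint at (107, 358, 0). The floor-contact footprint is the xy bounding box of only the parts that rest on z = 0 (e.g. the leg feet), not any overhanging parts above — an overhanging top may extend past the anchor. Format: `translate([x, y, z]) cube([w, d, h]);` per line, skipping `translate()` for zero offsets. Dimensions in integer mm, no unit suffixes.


translate([107, 358, 0]) cube([3610, 150, 2330]);
translate([107, 5818, 0]) cube([3610, 150, 2330]);
translate([107, 508, 0]) cube([150, 5310, 2330]);
translate([3567, 508, 0]) cube([150, 5310, 2330]);


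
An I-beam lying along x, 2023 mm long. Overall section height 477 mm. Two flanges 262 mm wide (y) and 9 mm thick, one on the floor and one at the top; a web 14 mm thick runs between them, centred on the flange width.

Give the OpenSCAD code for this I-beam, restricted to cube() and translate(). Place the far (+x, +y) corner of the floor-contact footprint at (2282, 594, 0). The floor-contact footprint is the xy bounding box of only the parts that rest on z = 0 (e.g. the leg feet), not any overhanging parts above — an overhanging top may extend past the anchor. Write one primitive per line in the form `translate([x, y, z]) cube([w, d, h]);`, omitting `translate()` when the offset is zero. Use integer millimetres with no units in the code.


translate([259, 332, 0]) cube([2023, 262, 9]);
translate([259, 456, 9]) cube([2023, 14, 459]);
translate([259, 332, 468]) cube([2023, 262, 9]);


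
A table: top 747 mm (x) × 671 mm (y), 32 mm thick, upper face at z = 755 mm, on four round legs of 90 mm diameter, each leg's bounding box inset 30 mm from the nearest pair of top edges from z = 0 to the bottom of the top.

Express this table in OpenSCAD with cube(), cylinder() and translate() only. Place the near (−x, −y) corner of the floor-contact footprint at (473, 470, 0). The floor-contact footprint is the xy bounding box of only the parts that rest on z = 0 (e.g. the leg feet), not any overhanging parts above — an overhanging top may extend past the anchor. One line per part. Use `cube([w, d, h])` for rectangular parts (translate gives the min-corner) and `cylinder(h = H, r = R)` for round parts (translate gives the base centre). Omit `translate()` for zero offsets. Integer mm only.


// leg_h = 755 - 32 = 723
translate([443, 440, 723]) cube([747, 671, 32]);
translate([518, 515, 0]) cylinder(h = 723, r = 45);
translate([1115, 515, 0]) cylinder(h = 723, r = 45);
translate([518, 1036, 0]) cylinder(h = 723, r = 45);
translate([1115, 1036, 0]) cylinder(h = 723, r = 45);


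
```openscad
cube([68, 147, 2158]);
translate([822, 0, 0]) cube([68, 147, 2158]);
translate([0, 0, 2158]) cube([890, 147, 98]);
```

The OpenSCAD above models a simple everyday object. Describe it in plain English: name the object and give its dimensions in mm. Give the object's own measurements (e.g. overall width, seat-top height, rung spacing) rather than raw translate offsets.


A door frame. The clear opening is 754 mm wide and 2158 mm high. Two 68 mm wide jambs, 147 mm deep, stand either side of the opening from the floor to the top of the opening. A 98 mm thick head sits across the top of both jambs, spanning the full outside width of the frame.


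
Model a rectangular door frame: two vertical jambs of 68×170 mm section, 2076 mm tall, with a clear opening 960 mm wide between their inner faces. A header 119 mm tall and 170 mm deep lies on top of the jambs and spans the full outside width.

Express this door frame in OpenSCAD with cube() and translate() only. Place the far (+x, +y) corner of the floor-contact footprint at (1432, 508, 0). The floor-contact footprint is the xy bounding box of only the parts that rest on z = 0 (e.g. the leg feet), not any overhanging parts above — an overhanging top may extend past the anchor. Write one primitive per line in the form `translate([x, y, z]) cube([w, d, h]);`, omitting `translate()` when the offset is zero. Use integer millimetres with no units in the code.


translate([336, 338, 0]) cube([68, 170, 2076]);
translate([1364, 338, 0]) cube([68, 170, 2076]);
translate([336, 338, 2076]) cube([1096, 170, 119]);


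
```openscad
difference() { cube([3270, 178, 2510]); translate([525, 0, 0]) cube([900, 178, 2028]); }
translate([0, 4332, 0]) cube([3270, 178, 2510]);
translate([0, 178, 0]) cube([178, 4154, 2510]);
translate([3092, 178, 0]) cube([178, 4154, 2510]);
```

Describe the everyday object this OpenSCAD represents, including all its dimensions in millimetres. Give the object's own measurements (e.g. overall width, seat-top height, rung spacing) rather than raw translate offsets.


A single room: four walls, each 2510 mm tall and 178 mm thick, enclosing an outside footprint 3270×4510 mm (x × y), no floor or roof. The front and back walls (−y and +y sides) run the full x-width; the side walls fit between their inner faces. A door opening 900 mm wide and 2028 mm tall is cut through the front wall from the floor up, its −x edge 525 mm from the wall's −x end.


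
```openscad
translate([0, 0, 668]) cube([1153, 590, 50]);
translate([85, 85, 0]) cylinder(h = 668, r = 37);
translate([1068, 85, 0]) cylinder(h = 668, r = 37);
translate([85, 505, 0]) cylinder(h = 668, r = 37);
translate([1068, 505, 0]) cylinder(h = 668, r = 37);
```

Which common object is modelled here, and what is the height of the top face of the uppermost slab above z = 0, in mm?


A table. The table height is 718 mm.

A 1153×590×50 slab sits at z = 668 on four Ø74 mm round legs — a table. The top surface is at 668 + 50 = 718 mm.


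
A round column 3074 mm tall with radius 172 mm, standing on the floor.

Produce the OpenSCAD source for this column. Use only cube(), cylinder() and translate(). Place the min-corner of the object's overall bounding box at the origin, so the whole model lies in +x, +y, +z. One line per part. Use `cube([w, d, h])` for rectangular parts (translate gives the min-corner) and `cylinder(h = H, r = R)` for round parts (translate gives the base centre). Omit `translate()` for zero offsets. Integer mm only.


translate([172, 172, 0]) cylinder(h = 3074, r = 172);


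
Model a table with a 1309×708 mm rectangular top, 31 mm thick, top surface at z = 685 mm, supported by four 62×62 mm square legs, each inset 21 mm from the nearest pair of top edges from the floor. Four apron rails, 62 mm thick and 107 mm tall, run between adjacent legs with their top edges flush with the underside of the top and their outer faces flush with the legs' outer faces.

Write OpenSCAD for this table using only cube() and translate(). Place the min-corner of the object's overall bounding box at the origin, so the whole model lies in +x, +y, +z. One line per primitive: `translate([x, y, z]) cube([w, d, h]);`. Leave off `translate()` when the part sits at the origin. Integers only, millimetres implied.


translate([0, 0, 654]) cube([1309, 708, 31]);
translate([21, 21, 0]) cube([62, 62, 654]);
translate([1226, 21, 0]) cube([62, 62, 654]);
translate([21, 625, 0]) cube([62, 62, 654]);
translate([1226, 625, 0]) cube([62, 62, 654]);
translate([83, 21, 547]) cube([1143, 62, 107]);
translate([83, 625, 547]) cube([1143, 62, 107]);
translate([21, 83, 547]) cube([62, 542, 107]);
translate([1226, 83, 547]) cube([62, 542, 107]);


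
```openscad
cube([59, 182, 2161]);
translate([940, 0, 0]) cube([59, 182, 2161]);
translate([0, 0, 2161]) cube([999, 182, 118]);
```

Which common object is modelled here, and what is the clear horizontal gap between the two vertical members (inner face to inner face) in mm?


A door frame. The clear opening width is 881 mm.

Two 2161 mm tall posts with a header on top — a door frame. The left jamb is 59 mm wide at x = 0; the right jamb starts at x = 940. The clear opening is 940 − 59 = 881 mm.


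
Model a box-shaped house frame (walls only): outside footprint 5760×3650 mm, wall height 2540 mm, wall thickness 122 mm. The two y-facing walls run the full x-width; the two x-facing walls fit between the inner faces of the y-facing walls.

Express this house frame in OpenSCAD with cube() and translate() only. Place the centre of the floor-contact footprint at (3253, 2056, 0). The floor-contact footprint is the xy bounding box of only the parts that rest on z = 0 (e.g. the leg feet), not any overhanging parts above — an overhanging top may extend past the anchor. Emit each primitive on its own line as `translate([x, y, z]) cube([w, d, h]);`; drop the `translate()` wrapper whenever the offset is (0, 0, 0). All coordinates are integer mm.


translate([373, 231, 0]) cube([5760, 122, 2540]);
translate([373, 3759, 0]) cube([5760, 122, 2540]);
translate([373, 353, 0]) cube([122, 3406, 2540]);
translate([6011, 353, 0]) cube([122, 3406, 2540]);


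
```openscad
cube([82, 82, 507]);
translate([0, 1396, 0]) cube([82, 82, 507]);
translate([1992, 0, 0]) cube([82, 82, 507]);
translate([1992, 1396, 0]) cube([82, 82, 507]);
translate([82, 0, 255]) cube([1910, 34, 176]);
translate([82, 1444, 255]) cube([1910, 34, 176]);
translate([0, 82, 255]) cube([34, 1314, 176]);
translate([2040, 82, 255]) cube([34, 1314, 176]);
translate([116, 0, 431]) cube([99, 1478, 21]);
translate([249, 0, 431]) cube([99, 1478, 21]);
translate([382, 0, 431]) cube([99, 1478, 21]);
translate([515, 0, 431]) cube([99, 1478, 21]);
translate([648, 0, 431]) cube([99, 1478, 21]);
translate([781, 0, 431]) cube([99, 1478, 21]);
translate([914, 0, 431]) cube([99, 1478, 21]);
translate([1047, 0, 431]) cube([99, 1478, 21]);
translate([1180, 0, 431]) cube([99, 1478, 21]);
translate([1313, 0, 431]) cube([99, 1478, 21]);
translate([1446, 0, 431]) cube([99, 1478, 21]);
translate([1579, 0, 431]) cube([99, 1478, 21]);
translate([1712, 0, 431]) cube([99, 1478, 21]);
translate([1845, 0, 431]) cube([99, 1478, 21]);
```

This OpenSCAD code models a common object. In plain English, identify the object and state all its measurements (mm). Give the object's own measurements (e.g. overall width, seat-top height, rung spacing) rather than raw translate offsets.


A bed frame 2074 mm long (x) by 1478 mm wide (y). Four 82×82 mm corner posts, 507 mm tall, at the corners of the footprint. Four rails of 34 mm thickness and 176 mm height run between adjacent posts with their undersides at z = 255 mm, their outer faces flush with the outside of the frame (the two x-running rails run between the posts' inner faces; the two y-running rails run between the posts' inner faces). 14 slats, each 99 mm wide (x) and 21 mm thick, lie across the top of the two x-running rails, running the full 1478 mm width of the frame in y; along x they sit between the end posts with a 34 mm gap after the −x posts and between neighbouring slats, leaving 48 mm before the +x posts.


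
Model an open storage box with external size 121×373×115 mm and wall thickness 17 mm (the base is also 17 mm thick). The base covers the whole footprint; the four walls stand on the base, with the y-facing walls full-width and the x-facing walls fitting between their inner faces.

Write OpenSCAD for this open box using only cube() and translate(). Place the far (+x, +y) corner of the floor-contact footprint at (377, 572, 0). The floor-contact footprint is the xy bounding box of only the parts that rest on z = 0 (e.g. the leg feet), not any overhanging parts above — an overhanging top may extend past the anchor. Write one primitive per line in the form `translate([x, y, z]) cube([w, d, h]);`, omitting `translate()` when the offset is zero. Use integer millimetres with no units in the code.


translate([256, 199, 0]) cube([121, 373, 17]);
translate([256, 199, 17]) cube([121, 17, 98]);
translate([256, 555, 17]) cube([121, 17, 98]);
translate([256, 216, 17]) cube([17, 339, 98]);
translate([360, 216, 17]) cube([17, 339, 98]);


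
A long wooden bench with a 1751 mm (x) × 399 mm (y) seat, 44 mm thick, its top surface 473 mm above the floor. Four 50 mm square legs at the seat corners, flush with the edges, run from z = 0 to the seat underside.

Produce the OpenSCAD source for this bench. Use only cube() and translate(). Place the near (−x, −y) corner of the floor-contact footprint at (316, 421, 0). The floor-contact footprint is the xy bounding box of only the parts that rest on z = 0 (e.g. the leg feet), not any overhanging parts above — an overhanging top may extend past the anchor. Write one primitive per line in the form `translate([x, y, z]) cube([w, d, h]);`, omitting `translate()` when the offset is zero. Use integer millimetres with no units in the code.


translate([316, 421, 429]) cube([1751, 399, 44]);
translate([316, 421, 0]) cube([50, 50, 429]);
translate([316, 770, 0]) cube([50, 50, 429]);
translate([2017, 421, 0]) cube([50, 50, 429]);
translate([2017, 770, 0]) cube([50, 50, 429]);


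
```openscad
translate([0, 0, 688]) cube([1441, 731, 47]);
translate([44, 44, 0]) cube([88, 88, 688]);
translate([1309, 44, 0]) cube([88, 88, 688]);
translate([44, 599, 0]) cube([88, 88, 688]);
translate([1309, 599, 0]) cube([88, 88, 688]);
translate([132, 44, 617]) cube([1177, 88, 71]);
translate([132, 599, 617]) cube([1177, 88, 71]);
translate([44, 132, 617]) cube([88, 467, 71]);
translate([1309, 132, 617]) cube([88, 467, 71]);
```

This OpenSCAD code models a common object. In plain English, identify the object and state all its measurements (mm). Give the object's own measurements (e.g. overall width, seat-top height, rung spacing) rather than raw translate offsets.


A table: top 1441 mm (x) × 731 mm (y), 47 mm thick, upper face at z = 735 mm, on four 88×88 mm square legs, each inset 44 mm from the nearest pair of top edges from z = 0 to the bottom of the top. Four apron rails, 88 mm thick and 71 mm tall, run between adjacent legs with their top edges flush with the underside of the top and their outer faces flush with the legs' outer faces.


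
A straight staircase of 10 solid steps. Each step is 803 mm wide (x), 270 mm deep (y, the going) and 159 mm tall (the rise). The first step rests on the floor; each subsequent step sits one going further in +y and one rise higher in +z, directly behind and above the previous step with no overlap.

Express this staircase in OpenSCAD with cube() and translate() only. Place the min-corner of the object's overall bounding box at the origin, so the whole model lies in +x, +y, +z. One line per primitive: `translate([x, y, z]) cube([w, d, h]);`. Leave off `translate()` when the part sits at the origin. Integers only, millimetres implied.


cube([803, 270, 159]);
translate([0, 270, 159]) cube([803, 270, 159]);
translate([0, 540, 318]) cube([803, 270, 159]);
translate([0, 810, 477]) cube([803, 270, 159]);
translate([0, 1080, 636]) cube([803, 270, 159]);
translate([0, 1350, 795]) cube([803, 270, 159]);
translate([0, 1620, 954]) cube([803, 270, 159]);
translate([0, 1890, 1113]) cube([803, 270, 159]);
translate([0, 2160, 1272]) cube([803, 270, 159]);
translate([0, 2430, 1431]) cube([803, 270, 159]);


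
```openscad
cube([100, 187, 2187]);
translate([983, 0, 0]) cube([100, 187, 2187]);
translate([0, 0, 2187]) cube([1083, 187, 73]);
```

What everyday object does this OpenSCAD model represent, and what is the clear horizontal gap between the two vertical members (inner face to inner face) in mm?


A door frame. The clear opening width is 883 mm.

Two 2187 mm tall posts with a header on top — a door frame. The left jamb is 100 mm wide at x = 0; the right jamb starts at x = 983. The clear opening is 983 − 100 = 883 mm.


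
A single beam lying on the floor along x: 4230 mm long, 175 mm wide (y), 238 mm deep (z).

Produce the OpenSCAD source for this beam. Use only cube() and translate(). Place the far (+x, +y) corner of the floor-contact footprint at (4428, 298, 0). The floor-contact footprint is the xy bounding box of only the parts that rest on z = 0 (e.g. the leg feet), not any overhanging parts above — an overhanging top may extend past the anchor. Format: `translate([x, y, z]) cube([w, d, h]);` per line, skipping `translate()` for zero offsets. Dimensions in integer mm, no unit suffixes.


translate([198, 123, 0]) cube([4230, 175, 238]);


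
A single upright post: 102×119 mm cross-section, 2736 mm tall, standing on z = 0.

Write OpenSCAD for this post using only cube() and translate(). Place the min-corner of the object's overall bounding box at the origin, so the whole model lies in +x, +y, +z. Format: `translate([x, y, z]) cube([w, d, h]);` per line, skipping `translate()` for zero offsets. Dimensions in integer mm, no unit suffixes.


cube([102, 119, 2736]);


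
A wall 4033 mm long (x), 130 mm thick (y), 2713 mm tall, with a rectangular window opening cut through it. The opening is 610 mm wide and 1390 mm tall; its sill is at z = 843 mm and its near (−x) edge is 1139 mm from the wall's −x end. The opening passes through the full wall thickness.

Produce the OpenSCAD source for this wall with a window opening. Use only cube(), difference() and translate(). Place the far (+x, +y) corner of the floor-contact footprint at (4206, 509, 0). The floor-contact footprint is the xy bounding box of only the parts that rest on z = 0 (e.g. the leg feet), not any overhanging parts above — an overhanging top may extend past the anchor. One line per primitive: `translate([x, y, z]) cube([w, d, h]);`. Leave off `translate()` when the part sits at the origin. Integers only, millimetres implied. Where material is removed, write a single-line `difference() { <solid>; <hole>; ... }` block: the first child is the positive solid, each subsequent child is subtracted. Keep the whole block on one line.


difference() { translate([173, 379, 0]) cube([4033, 130, 2713]); translate([1312, 379, 843]) cube([610, 130, 1390]); }


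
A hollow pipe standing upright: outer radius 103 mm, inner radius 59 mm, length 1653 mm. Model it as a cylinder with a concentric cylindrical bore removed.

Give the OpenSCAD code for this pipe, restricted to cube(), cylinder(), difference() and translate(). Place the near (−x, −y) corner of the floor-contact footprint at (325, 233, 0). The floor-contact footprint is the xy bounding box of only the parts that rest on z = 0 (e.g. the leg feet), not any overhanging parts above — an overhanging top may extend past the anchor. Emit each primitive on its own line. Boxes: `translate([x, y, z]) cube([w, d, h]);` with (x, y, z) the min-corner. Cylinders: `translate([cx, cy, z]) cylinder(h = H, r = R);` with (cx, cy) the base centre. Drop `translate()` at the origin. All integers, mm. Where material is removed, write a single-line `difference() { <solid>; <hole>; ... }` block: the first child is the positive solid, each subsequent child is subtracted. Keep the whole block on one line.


difference() { translate([428, 336, 0]) cylinder(h = 1653, r = 103); translate([428, 336, 0]) cylinder(h = 1653, r = 59); }


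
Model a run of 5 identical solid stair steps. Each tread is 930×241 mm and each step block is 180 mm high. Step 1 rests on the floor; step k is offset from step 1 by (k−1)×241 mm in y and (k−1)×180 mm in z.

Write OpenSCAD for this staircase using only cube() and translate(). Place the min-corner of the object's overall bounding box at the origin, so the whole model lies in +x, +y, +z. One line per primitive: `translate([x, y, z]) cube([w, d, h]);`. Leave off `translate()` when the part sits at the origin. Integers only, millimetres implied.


cube([930, 241, 180]);
translate([0, 241, 180]) cube([930, 241, 180]);
translate([0, 482, 360]) cube([930, 241, 180]);
translate([0, 723, 540]) cube([930, 241, 180]);
translate([0, 964, 720]) cube([930, 241, 180]);


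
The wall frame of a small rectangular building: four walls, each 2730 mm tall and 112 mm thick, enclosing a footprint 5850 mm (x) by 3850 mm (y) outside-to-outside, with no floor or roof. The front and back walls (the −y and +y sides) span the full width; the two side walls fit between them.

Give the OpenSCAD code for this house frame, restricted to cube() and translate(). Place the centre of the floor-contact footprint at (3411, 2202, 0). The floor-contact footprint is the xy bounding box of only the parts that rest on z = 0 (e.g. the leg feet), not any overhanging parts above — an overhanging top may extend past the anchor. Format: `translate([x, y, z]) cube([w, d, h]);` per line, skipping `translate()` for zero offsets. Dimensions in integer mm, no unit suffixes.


translate([486, 277, 0]) cube([5850, 112, 2730]);
translate([486, 4015, 0]) cube([5850, 112, 2730]);
translate([486, 389, 0]) cube([112, 3626, 2730]);
translate([6224, 389, 0]) cube([112, 3626, 2730]);


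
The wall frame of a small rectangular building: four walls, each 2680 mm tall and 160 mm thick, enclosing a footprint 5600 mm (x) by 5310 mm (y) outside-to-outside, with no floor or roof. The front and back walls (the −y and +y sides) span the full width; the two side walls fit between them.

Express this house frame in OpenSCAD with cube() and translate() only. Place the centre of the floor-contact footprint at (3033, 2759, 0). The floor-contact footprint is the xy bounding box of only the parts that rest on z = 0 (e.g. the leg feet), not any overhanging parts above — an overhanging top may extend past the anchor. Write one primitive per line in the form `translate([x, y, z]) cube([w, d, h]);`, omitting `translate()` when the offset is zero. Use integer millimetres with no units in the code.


translate([233, 104, 0]) cube([5600, 160, 2680]);
translate([233, 5254, 0]) cube([5600, 160, 2680]);
translate([233, 264, 0]) cube([160, 4990, 2680]);
translate([5673, 264, 0]) cube([160, 4990, 2680]);


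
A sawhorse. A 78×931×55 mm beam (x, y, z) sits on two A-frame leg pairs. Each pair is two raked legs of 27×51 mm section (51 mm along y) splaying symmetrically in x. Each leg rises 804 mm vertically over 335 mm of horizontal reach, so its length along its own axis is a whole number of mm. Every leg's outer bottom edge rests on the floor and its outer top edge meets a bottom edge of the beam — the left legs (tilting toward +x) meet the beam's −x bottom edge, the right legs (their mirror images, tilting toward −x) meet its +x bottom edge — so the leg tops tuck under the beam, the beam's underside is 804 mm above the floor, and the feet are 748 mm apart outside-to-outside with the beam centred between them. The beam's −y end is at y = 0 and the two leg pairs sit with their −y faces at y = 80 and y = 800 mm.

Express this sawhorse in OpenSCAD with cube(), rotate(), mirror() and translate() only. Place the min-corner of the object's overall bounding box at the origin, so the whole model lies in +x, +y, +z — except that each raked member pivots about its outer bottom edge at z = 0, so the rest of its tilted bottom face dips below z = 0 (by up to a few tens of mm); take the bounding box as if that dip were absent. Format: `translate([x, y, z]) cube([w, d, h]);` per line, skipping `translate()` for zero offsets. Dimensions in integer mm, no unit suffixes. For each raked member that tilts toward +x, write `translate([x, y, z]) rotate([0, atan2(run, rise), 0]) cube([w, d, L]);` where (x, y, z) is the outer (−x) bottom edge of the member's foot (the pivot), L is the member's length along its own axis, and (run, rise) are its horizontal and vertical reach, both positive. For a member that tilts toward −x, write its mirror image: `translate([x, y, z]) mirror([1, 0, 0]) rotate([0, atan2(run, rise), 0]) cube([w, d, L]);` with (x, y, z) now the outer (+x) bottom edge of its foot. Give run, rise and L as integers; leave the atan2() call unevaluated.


translate([335, 0, 804]) cube([78, 931, 55]);
translate([0, 80, 0]) rotate([0, atan2(335, 804), 0]) cube([27, 51, 871]);
translate([748, 80, 0]) mirror([1, 0, 0]) rotate([0, atan2(335, 804), 0]) cube([27, 51, 871]);
translate([0, 800, 0]) rotate([0, atan2(335, 804), 0]) cube([27, 51, 871]);
translate([748, 800, 0]) mirror([1, 0, 0]) rotate([0, atan2(335, 804), 0]) cube([27, 51, 871]);


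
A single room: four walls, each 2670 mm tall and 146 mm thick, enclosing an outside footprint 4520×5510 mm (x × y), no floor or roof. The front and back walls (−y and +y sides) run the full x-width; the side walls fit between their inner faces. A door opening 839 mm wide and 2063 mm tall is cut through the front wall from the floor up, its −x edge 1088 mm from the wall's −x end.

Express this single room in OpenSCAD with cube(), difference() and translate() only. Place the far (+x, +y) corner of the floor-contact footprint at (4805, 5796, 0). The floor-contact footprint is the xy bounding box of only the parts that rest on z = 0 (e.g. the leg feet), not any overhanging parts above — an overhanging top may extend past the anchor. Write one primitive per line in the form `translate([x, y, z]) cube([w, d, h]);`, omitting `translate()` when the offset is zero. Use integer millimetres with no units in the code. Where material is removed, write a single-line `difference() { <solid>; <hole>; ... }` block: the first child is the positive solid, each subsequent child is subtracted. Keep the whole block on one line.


difference() { translate([285, 286, 0]) cube([4520, 146, 2670]); translate([1373, 286, 0]) cube([839, 146, 2063]); }
translate([285, 5650, 0]) cube([4520, 146, 2670]);
translate([285, 432, 0]) cube([146, 5218, 2670]);
translate([4659, 432, 0]) cube([146, 5218, 2670]);


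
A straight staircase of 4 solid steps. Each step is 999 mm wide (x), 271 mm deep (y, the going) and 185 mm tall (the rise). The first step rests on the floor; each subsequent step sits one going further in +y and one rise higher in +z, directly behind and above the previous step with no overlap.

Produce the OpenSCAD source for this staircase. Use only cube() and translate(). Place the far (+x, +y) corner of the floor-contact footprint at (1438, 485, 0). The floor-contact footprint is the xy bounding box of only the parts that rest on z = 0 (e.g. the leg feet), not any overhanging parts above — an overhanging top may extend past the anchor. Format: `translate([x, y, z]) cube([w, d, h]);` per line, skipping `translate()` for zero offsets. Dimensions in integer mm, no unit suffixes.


translate([439, 214, 0]) cube([999, 271, 185]);
translate([439, 485, 185]) cube([999, 271, 185]);
translate([439, 756, 370]) cube([999, 271, 185]);
translate([439, 1027, 555]) cube([999, 271, 185]);


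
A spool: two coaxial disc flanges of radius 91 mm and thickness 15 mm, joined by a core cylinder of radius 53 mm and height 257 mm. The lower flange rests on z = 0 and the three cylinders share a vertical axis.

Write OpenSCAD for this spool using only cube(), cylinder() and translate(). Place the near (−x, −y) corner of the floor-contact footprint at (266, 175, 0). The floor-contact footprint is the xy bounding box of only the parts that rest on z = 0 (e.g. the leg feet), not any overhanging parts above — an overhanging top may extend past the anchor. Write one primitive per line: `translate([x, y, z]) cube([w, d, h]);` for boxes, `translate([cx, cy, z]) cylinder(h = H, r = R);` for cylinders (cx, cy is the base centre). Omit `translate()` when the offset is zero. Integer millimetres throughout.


translate([357, 266, 0]) cylinder(h = 15, r = 91);
translate([357, 266, 15]) cylinder(h = 257, r = 53);
translate([357, 266, 272]) cylinder(h = 15, r = 91);


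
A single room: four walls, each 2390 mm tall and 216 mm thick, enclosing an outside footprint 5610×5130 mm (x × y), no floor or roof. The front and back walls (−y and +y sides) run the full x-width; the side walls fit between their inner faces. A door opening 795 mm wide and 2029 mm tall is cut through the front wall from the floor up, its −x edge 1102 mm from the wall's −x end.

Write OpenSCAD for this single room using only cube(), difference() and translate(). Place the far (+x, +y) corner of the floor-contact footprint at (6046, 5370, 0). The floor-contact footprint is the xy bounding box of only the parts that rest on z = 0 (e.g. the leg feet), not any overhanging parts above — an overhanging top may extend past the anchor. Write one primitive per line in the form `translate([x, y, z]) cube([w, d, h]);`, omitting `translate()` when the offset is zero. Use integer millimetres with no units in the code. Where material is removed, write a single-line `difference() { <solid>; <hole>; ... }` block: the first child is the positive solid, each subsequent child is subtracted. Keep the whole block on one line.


difference() { translate([436, 240, 0]) cube([5610, 216, 2390]); translate([1538, 240, 0]) cube([795, 216, 2029]); }
translate([436, 5154, 0]) cube([5610, 216, 2390]);
translate([436, 456, 0]) cube([216, 4698, 2390]);
translate([5830, 456, 0]) cube([216, 4698, 2390]);


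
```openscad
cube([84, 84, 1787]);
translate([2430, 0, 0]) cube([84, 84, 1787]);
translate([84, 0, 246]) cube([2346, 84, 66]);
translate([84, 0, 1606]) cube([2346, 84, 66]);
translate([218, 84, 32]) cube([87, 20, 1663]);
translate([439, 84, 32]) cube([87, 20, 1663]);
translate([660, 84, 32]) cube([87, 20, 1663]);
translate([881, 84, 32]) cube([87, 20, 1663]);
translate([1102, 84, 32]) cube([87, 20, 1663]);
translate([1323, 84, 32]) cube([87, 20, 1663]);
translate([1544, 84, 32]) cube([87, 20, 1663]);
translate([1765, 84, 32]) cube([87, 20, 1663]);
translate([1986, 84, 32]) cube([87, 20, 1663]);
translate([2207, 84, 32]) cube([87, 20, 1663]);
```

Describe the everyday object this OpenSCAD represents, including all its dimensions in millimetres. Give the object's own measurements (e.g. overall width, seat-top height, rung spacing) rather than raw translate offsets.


A fence section. Two 84×84 mm posts, 1787 mm tall, stand on the floor with a clear span of 2346 mm between their inner faces. Two horizontal rails of 84×66 mm section span the gap between the posts with their undersides at z = 246 mm and z = 1606 mm, flush with the posts' −y face. 10 pickets, each 87 mm wide, 20 mm thick and 1663 mm tall, are fixed to the +y face of the rails with their bottoms at z = 32 mm, spaced across the span with a 134 mm gap after the −x post and between neighbouring pickets, with 136 mm left before the +x post.


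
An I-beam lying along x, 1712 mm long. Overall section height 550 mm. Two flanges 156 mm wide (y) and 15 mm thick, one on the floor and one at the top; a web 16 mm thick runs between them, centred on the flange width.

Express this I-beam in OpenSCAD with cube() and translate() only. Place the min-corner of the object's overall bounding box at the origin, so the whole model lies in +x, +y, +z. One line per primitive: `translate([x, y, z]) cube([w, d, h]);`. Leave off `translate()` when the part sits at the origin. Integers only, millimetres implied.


cube([1712, 156, 15]);
translate([0, 70, 15]) cube([1712, 16, 520]);
translate([0, 0, 535]) cube([1712, 156, 15]);


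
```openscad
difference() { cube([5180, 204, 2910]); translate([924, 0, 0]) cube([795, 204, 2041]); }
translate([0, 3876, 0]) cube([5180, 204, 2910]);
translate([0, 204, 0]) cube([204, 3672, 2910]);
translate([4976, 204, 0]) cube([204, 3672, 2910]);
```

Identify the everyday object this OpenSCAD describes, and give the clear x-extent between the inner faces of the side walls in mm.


A single room. The interior width is 4772 mm.

Four walls enclosing a rectangle with a door in the front wall — a room. Outside width 5180 minus two 204 mm walls gives 4772 mm.


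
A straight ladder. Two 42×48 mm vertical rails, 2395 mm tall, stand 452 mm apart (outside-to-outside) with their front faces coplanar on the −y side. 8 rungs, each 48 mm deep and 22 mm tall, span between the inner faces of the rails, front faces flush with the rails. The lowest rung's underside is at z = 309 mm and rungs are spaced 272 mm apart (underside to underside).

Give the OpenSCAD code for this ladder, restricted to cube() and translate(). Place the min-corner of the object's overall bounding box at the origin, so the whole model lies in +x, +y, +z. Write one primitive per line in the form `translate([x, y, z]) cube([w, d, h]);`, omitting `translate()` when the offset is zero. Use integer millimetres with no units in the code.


cube([42, 48, 2395]);
translate([410, 0, 0]) cube([42, 48, 2395]);
translate([42, 0, 309]) cube([368, 48, 22]);
translate([42, 0, 581]) cube([368, 48, 22]);
translate([42, 0, 853]) cube([368, 48, 22]);
translate([42, 0, 1125]) cube([368, 48, 22]);
translate([42, 0, 1397]) cube([368, 48, 22]);
translate([42, 0, 1669]) cube([368, 48, 22]);
translate([42, 0, 1941]) cube([368, 48, 22]);
translate([42, 0, 2213]) cube([368, 48, 22]);


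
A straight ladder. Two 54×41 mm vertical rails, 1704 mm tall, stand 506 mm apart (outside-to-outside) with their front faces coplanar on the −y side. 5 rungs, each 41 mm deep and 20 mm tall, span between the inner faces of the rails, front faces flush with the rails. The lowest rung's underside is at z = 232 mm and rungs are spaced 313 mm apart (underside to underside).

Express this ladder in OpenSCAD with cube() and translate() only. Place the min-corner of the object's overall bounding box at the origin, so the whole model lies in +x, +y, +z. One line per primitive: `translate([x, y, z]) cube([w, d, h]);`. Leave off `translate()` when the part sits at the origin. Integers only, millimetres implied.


cube([54, 41, 1704]);
translate([452, 0, 0]) cube([54, 41, 1704]);
translate([54, 0, 232]) cube([398, 41, 20]);
translate([54, 0, 545]) cube([398, 41, 20]);
translate([54, 0, 858]) cube([398, 41, 20]);
translate([54, 0, 1171]) cube([398, 41, 20]);
translate([54, 0, 1484]) cube([398, 41, 20]);


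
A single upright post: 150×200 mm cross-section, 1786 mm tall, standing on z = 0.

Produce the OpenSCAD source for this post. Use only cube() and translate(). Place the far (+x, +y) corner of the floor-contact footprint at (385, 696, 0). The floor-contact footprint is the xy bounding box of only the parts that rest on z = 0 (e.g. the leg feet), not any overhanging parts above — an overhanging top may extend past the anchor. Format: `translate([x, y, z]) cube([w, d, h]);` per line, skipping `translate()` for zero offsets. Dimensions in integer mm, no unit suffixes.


translate([235, 496, 0]) cube([150, 200, 1786]);


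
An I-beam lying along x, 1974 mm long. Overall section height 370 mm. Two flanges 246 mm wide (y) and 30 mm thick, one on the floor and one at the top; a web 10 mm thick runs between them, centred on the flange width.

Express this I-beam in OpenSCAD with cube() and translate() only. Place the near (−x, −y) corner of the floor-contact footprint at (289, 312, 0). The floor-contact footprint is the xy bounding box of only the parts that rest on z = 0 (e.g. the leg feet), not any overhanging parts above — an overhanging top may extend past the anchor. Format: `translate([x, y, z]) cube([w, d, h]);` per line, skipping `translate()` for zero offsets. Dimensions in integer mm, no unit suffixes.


translate([289, 312, 0]) cube([1974, 246, 30]);
translate([289, 430, 30]) cube([1974, 10, 310]);
translate([289, 312, 340]) cube([1974, 246, 30]);


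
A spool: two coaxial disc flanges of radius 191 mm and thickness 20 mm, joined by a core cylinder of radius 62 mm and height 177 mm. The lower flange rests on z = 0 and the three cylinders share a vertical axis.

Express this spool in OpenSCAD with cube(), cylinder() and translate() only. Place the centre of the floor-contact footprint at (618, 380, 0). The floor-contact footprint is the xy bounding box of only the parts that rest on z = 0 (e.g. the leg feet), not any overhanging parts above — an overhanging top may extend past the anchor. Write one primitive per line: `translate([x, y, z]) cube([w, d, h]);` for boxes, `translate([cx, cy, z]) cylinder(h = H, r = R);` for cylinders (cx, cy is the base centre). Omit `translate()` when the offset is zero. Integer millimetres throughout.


translate([618, 380, 0]) cylinder(h = 20, r = 191);
translate([618, 380, 20]) cylinder(h = 177, r = 62);
translate([618, 380, 197]) cylinder(h = 20, r = 191);
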